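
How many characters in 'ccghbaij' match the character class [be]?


Character class [be] matches any of: {b, e}
Scanning string 'ccghbaij' character by character:
  pos 0: 'c' -> no
  pos 1: 'c' -> no
  pos 2: 'g' -> no
  pos 3: 'h' -> no
  pos 4: 'b' -> MATCH
  pos 5: 'a' -> no
  pos 6: 'i' -> no
  pos 7: 'j' -> no
Total matches: 1

1


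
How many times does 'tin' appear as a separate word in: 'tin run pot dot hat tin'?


Scanning each word for exact match 'tin':
  Word 1: 'tin' -> MATCH
  Word 2: 'run' -> no
  Word 3: 'pot' -> no
  Word 4: 'dot' -> no
  Word 5: 'hat' -> no
  Word 6: 'tin' -> MATCH
Total matches: 2

2


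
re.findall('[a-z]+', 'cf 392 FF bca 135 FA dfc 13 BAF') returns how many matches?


Pattern '[a-z]+' finds one or more lowercase letters.
Text: 'cf 392 FF bca 135 FA dfc 13 BAF'
Scanning for matches:
  Match 1: 'cf'
  Match 2: 'bca'
  Match 3: 'dfc'
Total matches: 3

3


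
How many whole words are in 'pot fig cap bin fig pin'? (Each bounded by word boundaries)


Word boundaries (\b) mark the start/end of each word.
Text: 'pot fig cap bin fig pin'
Splitting by whitespace:
  Word 1: 'pot'
  Word 2: 'fig'
  Word 3: 'cap'
  Word 4: 'bin'
  Word 5: 'fig'
  Word 6: 'pin'
Total whole words: 6

6


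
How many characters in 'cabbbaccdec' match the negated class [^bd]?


Negated class [^bd] matches any char NOT in {b, d}
Scanning 'cabbbaccdec':
  pos 0: 'c' -> MATCH
  pos 1: 'a' -> MATCH
  pos 2: 'b' -> no (excluded)
  pos 3: 'b' -> no (excluded)
  pos 4: 'b' -> no (excluded)
  pos 5: 'a' -> MATCH
  pos 6: 'c' -> MATCH
  pos 7: 'c' -> MATCH
  pos 8: 'd' -> no (excluded)
  pos 9: 'e' -> MATCH
  pos 10: 'c' -> MATCH
Total matches: 7

7


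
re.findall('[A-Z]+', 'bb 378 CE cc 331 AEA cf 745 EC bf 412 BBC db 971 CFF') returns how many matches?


Pattern '[A-Z]+' finds one or more uppercase letters.
Text: 'bb 378 CE cc 331 AEA cf 745 EC bf 412 BBC db 971 CFF'
Scanning for matches:
  Match 1: 'CE'
  Match 2: 'AEA'
  Match 3: 'EC'
  Match 4: 'BBC'
  Match 5: 'CFF'
Total matches: 5

5


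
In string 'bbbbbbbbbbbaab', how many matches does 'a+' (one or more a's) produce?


Pattern 'a+' matches one or more consecutive a's.
String: 'bbbbbbbbbbbaab'
Scanning for runs of a:
  Match 1: 'aa' (length 2)
Total matches: 1

1


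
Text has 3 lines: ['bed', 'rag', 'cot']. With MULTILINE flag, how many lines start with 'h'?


With MULTILINE flag, ^ matches the start of each line.
Lines: ['bed', 'rag', 'cot']
Checking which lines start with 'h':
  Line 1: 'bed' -> no
  Line 2: 'rag' -> no
  Line 3: 'cot' -> no
Matching lines: []
Count: 0

0


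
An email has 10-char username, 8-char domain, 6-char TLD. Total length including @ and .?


An email address has format: username@domain.tld
Username length: 10
'@' character: 1
Domain length: 8
'.' character: 1
TLD length: 6
Total = 10 + 1 + 8 + 1 + 6 = 26

26


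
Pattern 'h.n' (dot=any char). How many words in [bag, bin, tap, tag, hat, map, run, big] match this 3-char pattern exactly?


Pattern 'h.n' means: starts with 'h', any single char, ends with 'n'.
Checking each word (must be exactly 3 chars):
  'bag' (len=3): no
  'bin' (len=3): no
  'tap' (len=3): no
  'tag' (len=3): no
  'hat' (len=3): no
  'map' (len=3): no
  'run' (len=3): no
  'big' (len=3): no
Matching words: []
Total: 0

0


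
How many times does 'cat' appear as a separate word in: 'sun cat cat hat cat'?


Scanning each word for exact match 'cat':
  Word 1: 'sun' -> no
  Word 2: 'cat' -> MATCH
  Word 3: 'cat' -> MATCH
  Word 4: 'hat' -> no
  Word 5: 'cat' -> MATCH
Total matches: 3

3


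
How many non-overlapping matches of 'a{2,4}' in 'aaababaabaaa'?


Pattern 'a{2,4}' matches between 2 and 4 consecutive a's (greedy).
String: 'aaababaabaaa'
Finding runs of a's and applying greedy matching:
  Run at pos 0: 'aaa' (length 3)
  Run at pos 4: 'a' (length 1)
  Run at pos 6: 'aa' (length 2)
  Run at pos 9: 'aaa' (length 3)
Matches: ['aaa', 'aa', 'aaa']
Count: 3

3


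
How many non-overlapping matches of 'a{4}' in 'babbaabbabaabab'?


Pattern 'a{4}' matches exactly 4 consecutive a's (greedy, non-overlapping).
String: 'babbaabbabaabab'
Scanning for runs of a's:
  Run at pos 1: 'a' (length 1) -> 0 match(es)
  Run at pos 4: 'aa' (length 2) -> 0 match(es)
  Run at pos 8: 'a' (length 1) -> 0 match(es)
  Run at pos 10: 'aa' (length 2) -> 0 match(es)
  Run at pos 13: 'a' (length 1) -> 0 match(es)
Matches found: []
Total: 0

0


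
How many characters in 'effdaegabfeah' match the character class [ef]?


Character class [ef] matches any of: {e, f}
Scanning string 'effdaegabfeah' character by character:
  pos 0: 'e' -> MATCH
  pos 1: 'f' -> MATCH
  pos 2: 'f' -> MATCH
  pos 3: 'd' -> no
  pos 4: 'a' -> no
  pos 5: 'e' -> MATCH
  pos 6: 'g' -> no
  pos 7: 'a' -> no
  pos 8: 'b' -> no
  pos 9: 'f' -> MATCH
  pos 10: 'e' -> MATCH
  pos 11: 'a' -> no
  pos 12: 'h' -> no
Total matches: 6

6


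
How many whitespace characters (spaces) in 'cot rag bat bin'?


\s matches whitespace characters (spaces, tabs, etc.).
Text: 'cot rag bat bin'
This text has 4 words separated by spaces.
Number of spaces = number of words - 1 = 4 - 1 = 3

3


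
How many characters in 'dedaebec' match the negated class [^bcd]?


Negated class [^bcd] matches any char NOT in {b, c, d}
Scanning 'dedaebec':
  pos 0: 'd' -> no (excluded)
  pos 1: 'e' -> MATCH
  pos 2: 'd' -> no (excluded)
  pos 3: 'a' -> MATCH
  pos 4: 'e' -> MATCH
  pos 5: 'b' -> no (excluded)
  pos 6: 'e' -> MATCH
  pos 7: 'c' -> no (excluded)
Total matches: 4

4


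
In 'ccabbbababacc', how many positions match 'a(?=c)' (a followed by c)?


Lookahead 'a(?=c)' matches 'a' only when followed by 'c'.
String: 'ccabbbababacc'
Checking each position where char is 'a':
  pos 2: 'a' -> no (next='b')
  pos 6: 'a' -> no (next='b')
  pos 8: 'a' -> no (next='b')
  pos 10: 'a' -> MATCH (next='c')
Matching positions: [10]
Count: 1

1


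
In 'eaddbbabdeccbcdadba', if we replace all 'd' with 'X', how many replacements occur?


re.sub('d', 'X', text) replaces every occurrence of 'd' with 'X'.
Text: 'eaddbbabdeccbcdadba'
Scanning for 'd':
  pos 2: 'd' -> replacement #1
  pos 3: 'd' -> replacement #2
  pos 8: 'd' -> replacement #3
  pos 14: 'd' -> replacement #4
  pos 16: 'd' -> replacement #5
Total replacements: 5

5


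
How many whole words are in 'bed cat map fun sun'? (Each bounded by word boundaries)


Word boundaries (\b) mark the start/end of each word.
Text: 'bed cat map fun sun'
Splitting by whitespace:
  Word 1: 'bed'
  Word 2: 'cat'
  Word 3: 'map'
  Word 4: 'fun'
  Word 5: 'sun'
Total whole words: 5

5


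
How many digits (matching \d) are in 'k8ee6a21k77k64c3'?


\d matches any digit 0-9.
Scanning 'k8ee6a21k77k64c3':
  pos 1: '8' -> DIGIT
  pos 4: '6' -> DIGIT
  pos 6: '2' -> DIGIT
  pos 7: '1' -> DIGIT
  pos 9: '7' -> DIGIT
  pos 10: '7' -> DIGIT
  pos 12: '6' -> DIGIT
  pos 13: '4' -> DIGIT
  pos 15: '3' -> DIGIT
Digits found: ['8', '6', '2', '1', '7', '7', '6', '4', '3']
Total: 9

9


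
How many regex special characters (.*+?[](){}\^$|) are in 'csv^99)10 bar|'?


Regex special characters are: . * + ? [ ] ( ) { } \ ^ $ |
Scanning 'csv^99)10 bar|':
  pos 3: '^' -> SPECIAL
  pos 6: ')' -> SPECIAL
  pos 13: '|' -> SPECIAL
Special chars found: ['^', ')', '|']
Total: 3

3


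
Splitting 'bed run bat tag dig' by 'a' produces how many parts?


Splitting by 'a' breaks the string at each occurrence of the separator.
Text: 'bed run bat tag dig'
Parts after split:
  Part 1: 'bed run b'
  Part 2: 't t'
  Part 3: 'g dig'
Total parts: 3

3


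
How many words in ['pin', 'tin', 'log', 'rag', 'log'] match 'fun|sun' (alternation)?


Alternation 'fun|sun' matches either 'fun' or 'sun'.
Checking each word:
  'pin' -> no
  'tin' -> no
  'log' -> no
  'rag' -> no
  'log' -> no
Matches: []
Count: 0

0


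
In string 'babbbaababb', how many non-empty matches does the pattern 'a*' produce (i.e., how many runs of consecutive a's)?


Pattern 'a*' matches zero or more a's. We want non-empty runs of consecutive a's.
String: 'babbbaababb'
Walking through the string to find runs of a's:
  Run 1: positions 1-1 -> 'a'
  Run 2: positions 5-6 -> 'aa'
  Run 3: positions 8-8 -> 'a'
Non-empty runs found: ['a', 'aa', 'a']
Count: 3

3


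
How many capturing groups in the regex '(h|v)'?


To count capturing groups, count each '(' that starts a group.
Pattern: '(h|v)'
Walking through the pattern:
  Position 0: '(' -> group #1
Total capturing groups: 1

1


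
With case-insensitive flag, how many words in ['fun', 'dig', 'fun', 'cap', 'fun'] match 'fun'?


Case-insensitive matching: compare each word's lowercase form to 'fun'.
  'fun' -> lower='fun' -> MATCH
  'dig' -> lower='dig' -> no
  'fun' -> lower='fun' -> MATCH
  'cap' -> lower='cap' -> no
  'fun' -> lower='fun' -> MATCH
Matches: ['fun', 'fun', 'fun']
Count: 3

3


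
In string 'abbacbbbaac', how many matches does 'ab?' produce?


Pattern 'ab?' matches 'a' optionally followed by 'b'.
String: 'abbacbbbaac'
Scanning left to right for 'a' then checking next char:
  Match 1: 'ab' (a followed by b)
  Match 2: 'a' (a not followed by b)
  Match 3: 'a' (a not followed by b)
  Match 4: 'a' (a not followed by b)
Total matches: 4

4


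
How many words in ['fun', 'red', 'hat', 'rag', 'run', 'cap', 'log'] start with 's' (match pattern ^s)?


Pattern ^s anchors to start of word. Check which words begin with 's':
  'fun' -> no
  'red' -> no
  'hat' -> no
  'rag' -> no
  'run' -> no
  'cap' -> no
  'log' -> no
Matching words: []
Count: 0

0


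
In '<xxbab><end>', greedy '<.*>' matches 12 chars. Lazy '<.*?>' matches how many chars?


Greedy '<.*>' tries to match as MUCH as possible.
Lazy '<.*?>' tries to match as LITTLE as possible.

String: '<xxbab><end>'
Greedy '<.*>' starts at first '<' and extends to the LAST '>': '<xxbab><end>' (12 chars)
Lazy '<.*?>' starts at first '<' and stops at the FIRST '>': '<xxbab>' (7 chars)

7


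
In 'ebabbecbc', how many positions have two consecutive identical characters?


Looking for consecutive identical characters in 'ebabbecbc':
  pos 0-1: 'e' vs 'b' -> different
  pos 1-2: 'b' vs 'a' -> different
  pos 2-3: 'a' vs 'b' -> different
  pos 3-4: 'b' vs 'b' -> MATCH ('bb')
  pos 4-5: 'b' vs 'e' -> different
  pos 5-6: 'e' vs 'c' -> different
  pos 6-7: 'c' vs 'b' -> different
  pos 7-8: 'b' vs 'c' -> different
Consecutive identical pairs: ['bb']
Count: 1

1


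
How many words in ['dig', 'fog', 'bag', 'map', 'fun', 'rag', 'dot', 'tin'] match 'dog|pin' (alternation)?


Alternation 'dog|pin' matches either 'dog' or 'pin'.
Checking each word:
  'dig' -> no
  'fog' -> no
  'bag' -> no
  'map' -> no
  'fun' -> no
  'rag' -> no
  'dot' -> no
  'tin' -> no
Matches: []
Count: 0

0


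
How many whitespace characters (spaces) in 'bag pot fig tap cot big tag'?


\s matches whitespace characters (spaces, tabs, etc.).
Text: 'bag pot fig tap cot big tag'
This text has 7 words separated by spaces.
Number of spaces = number of words - 1 = 7 - 1 = 6

6


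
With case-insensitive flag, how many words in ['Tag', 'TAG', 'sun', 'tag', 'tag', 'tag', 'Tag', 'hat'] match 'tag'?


Case-insensitive matching: compare each word's lowercase form to 'tag'.
  'Tag' -> lower='tag' -> MATCH
  'TAG' -> lower='tag' -> MATCH
  'sun' -> lower='sun' -> no
  'tag' -> lower='tag' -> MATCH
  'tag' -> lower='tag' -> MATCH
  'tag' -> lower='tag' -> MATCH
  'Tag' -> lower='tag' -> MATCH
  'hat' -> lower='hat' -> no
Matches: ['Tag', 'TAG', 'tag', 'tag', 'tag', 'Tag']
Count: 6

6


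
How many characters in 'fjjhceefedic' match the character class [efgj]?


Character class [efgj] matches any of: {e, f, g, j}
Scanning string 'fjjhceefedic' character by character:
  pos 0: 'f' -> MATCH
  pos 1: 'j' -> MATCH
  pos 2: 'j' -> MATCH
  pos 3: 'h' -> no
  pos 4: 'c' -> no
  pos 5: 'e' -> MATCH
  pos 6: 'e' -> MATCH
  pos 7: 'f' -> MATCH
  pos 8: 'e' -> MATCH
  pos 9: 'd' -> no
  pos 10: 'i' -> no
  pos 11: 'c' -> no
Total matches: 7

7


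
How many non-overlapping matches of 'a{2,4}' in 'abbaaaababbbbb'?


Pattern 'a{2,4}' matches between 2 and 4 consecutive a's (greedy).
String: 'abbaaaababbbbb'
Finding runs of a's and applying greedy matching:
  Run at pos 0: 'a' (length 1)
  Run at pos 3: 'aaaa' (length 4)
  Run at pos 8: 'a' (length 1)
Matches: ['aaaa']
Count: 1

1


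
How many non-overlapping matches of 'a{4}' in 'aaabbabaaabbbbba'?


Pattern 'a{4}' matches exactly 4 consecutive a's (greedy, non-overlapping).
String: 'aaabbabaaabbbbba'
Scanning for runs of a's:
  Run at pos 0: 'aaa' (length 3) -> 0 match(es)
  Run at pos 5: 'a' (length 1) -> 0 match(es)
  Run at pos 7: 'aaa' (length 3) -> 0 match(es)
  Run at pos 15: 'a' (length 1) -> 0 match(es)
Matches found: []
Total: 0

0


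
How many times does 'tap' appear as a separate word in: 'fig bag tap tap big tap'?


Scanning each word for exact match 'tap':
  Word 1: 'fig' -> no
  Word 2: 'bag' -> no
  Word 3: 'tap' -> MATCH
  Word 4: 'tap' -> MATCH
  Word 5: 'big' -> no
  Word 6: 'tap' -> MATCH
Total matches: 3

3


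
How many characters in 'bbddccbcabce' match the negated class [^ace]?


Negated class [^ace] matches any char NOT in {a, c, e}
Scanning 'bbddccbcabce':
  pos 0: 'b' -> MATCH
  pos 1: 'b' -> MATCH
  pos 2: 'd' -> MATCH
  pos 3: 'd' -> MATCH
  pos 4: 'c' -> no (excluded)
  pos 5: 'c' -> no (excluded)
  pos 6: 'b' -> MATCH
  pos 7: 'c' -> no (excluded)
  pos 8: 'a' -> no (excluded)
  pos 9: 'b' -> MATCH
  pos 10: 'c' -> no (excluded)
  pos 11: 'e' -> no (excluded)
Total matches: 6

6


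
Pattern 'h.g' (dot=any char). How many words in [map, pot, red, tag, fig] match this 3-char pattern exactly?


Pattern 'h.g' means: starts with 'h', any single char, ends with 'g'.
Checking each word (must be exactly 3 chars):
  'map' (len=3): no
  'pot' (len=3): no
  'red' (len=3): no
  'tag' (len=3): no
  'fig' (len=3): no
Matching words: []
Total: 0

0


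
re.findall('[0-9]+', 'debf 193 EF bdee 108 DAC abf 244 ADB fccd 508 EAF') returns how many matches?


Pattern '[0-9]+' finds one or more digits.
Text: 'debf 193 EF bdee 108 DAC abf 244 ADB fccd 508 EAF'
Scanning for matches:
  Match 1: '193'
  Match 2: '108'
  Match 3: '244'
  Match 4: '508'
Total matches: 4

4


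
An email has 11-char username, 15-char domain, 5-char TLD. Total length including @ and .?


An email address has format: username@domain.tld
Username length: 11
'@' character: 1
Domain length: 15
'.' character: 1
TLD length: 5
Total = 11 + 1 + 15 + 1 + 5 = 33

33


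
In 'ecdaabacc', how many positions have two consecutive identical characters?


Looking for consecutive identical characters in 'ecdaabacc':
  pos 0-1: 'e' vs 'c' -> different
  pos 1-2: 'c' vs 'd' -> different
  pos 2-3: 'd' vs 'a' -> different
  pos 3-4: 'a' vs 'a' -> MATCH ('aa')
  pos 4-5: 'a' vs 'b' -> different
  pos 5-6: 'b' vs 'a' -> different
  pos 6-7: 'a' vs 'c' -> different
  pos 7-8: 'c' vs 'c' -> MATCH ('cc')
Consecutive identical pairs: ['aa', 'cc']
Count: 2

2


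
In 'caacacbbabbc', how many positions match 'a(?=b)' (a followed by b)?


Lookahead 'a(?=b)' matches 'a' only when followed by 'b'.
String: 'caacacbbabbc'
Checking each position where char is 'a':
  pos 1: 'a' -> no (next='a')
  pos 2: 'a' -> no (next='c')
  pos 4: 'a' -> no (next='c')
  pos 8: 'a' -> MATCH (next='b')
Matching positions: [8]
Count: 1

1


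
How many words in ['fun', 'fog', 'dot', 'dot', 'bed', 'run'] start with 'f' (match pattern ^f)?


Pattern ^f anchors to start of word. Check which words begin with 'f':
  'fun' -> MATCH (starts with 'f')
  'fog' -> MATCH (starts with 'f')
  'dot' -> no
  'dot' -> no
  'bed' -> no
  'run' -> no
Matching words: ['fun', 'fog']
Count: 2

2


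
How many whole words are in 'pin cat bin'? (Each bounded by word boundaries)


Word boundaries (\b) mark the start/end of each word.
Text: 'pin cat bin'
Splitting by whitespace:
  Word 1: 'pin'
  Word 2: 'cat'
  Word 3: 'bin'
Total whole words: 3

3


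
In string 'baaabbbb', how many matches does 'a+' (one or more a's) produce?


Pattern 'a+' matches one or more consecutive a's.
String: 'baaabbbb'
Scanning for runs of a:
  Match 1: 'aaa' (length 3)
Total matches: 1

1


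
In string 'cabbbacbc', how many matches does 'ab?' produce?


Pattern 'ab?' matches 'a' optionally followed by 'b'.
String: 'cabbbacbc'
Scanning left to right for 'a' then checking next char:
  Match 1: 'ab' (a followed by b)
  Match 2: 'a' (a not followed by b)
Total matches: 2

2


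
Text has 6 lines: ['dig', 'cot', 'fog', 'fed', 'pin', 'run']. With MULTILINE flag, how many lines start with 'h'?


With MULTILINE flag, ^ matches the start of each line.
Lines: ['dig', 'cot', 'fog', 'fed', 'pin', 'run']
Checking which lines start with 'h':
  Line 1: 'dig' -> no
  Line 2: 'cot' -> no
  Line 3: 'fog' -> no
  Line 4: 'fed' -> no
  Line 5: 'pin' -> no
  Line 6: 'run' -> no
Matching lines: []
Count: 0

0


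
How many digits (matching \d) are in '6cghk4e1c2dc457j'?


\d matches any digit 0-9.
Scanning '6cghk4e1c2dc457j':
  pos 0: '6' -> DIGIT
  pos 5: '4' -> DIGIT
  pos 7: '1' -> DIGIT
  pos 9: '2' -> DIGIT
  pos 12: '4' -> DIGIT
  pos 13: '5' -> DIGIT
  pos 14: '7' -> DIGIT
Digits found: ['6', '4', '1', '2', '4', '5', '7']
Total: 7

7


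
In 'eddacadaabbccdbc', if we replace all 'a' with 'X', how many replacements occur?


re.sub('a', 'X', text) replaces every occurrence of 'a' with 'X'.
Text: 'eddacadaabbccdbc'
Scanning for 'a':
  pos 3: 'a' -> replacement #1
  pos 5: 'a' -> replacement #2
  pos 7: 'a' -> replacement #3
  pos 8: 'a' -> replacement #4
Total replacements: 4

4


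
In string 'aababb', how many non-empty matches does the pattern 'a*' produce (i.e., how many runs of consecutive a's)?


Pattern 'a*' matches zero or more a's. We want non-empty runs of consecutive a's.
String: 'aababb'
Walking through the string to find runs of a's:
  Run 1: positions 0-1 -> 'aa'
  Run 2: positions 3-3 -> 'a'
Non-empty runs found: ['aa', 'a']
Count: 2

2


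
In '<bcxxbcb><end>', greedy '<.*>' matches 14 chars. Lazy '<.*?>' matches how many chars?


Greedy '<.*>' tries to match as MUCH as possible.
Lazy '<.*?>' tries to match as LITTLE as possible.

String: '<bcxxbcb><end>'
Greedy '<.*>' starts at first '<' and extends to the LAST '>': '<bcxxbcb><end>' (14 chars)
Lazy '<.*?>' starts at first '<' and stops at the FIRST '>': '<bcxxbcb>' (9 chars)

9


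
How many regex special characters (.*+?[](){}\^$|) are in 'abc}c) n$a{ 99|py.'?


Regex special characters are: . * + ? [ ] ( ) { } \ ^ $ |
Scanning 'abc}c) n$a{ 99|py.':
  pos 3: '}' -> SPECIAL
  pos 5: ')' -> SPECIAL
  pos 8: '$' -> SPECIAL
  pos 10: '{' -> SPECIAL
  pos 14: '|' -> SPECIAL
  pos 17: '.' -> SPECIAL
Special chars found: ['}', ')', '$', '{', '|', '.']
Total: 6

6


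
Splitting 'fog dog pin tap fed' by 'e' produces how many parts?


Splitting by 'e' breaks the string at each occurrence of the separator.
Text: 'fog dog pin tap fed'
Parts after split:
  Part 1: 'fog dog pin tap f'
  Part 2: 'd'
Total parts: 2

2


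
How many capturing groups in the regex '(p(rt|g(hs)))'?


To count capturing groups, count each '(' that starts a group.
Pattern: '(p(rt|g(hs)))'
Walking through the pattern:
  Position 0: '(' -> group #1
  Position 2: '(' -> group #2
  Position 7: '(' -> group #3
Total capturing groups: 3

3


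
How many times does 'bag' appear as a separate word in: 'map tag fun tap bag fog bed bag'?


Scanning each word for exact match 'bag':
  Word 1: 'map' -> no
  Word 2: 'tag' -> no
  Word 3: 'fun' -> no
  Word 4: 'tap' -> no
  Word 5: 'bag' -> MATCH
  Word 6: 'fog' -> no
  Word 7: 'bed' -> no
  Word 8: 'bag' -> MATCH
Total matches: 2

2


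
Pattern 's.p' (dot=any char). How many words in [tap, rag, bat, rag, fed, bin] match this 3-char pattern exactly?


Pattern 's.p' means: starts with 's', any single char, ends with 'p'.
Checking each word (must be exactly 3 chars):
  'tap' (len=3): no
  'rag' (len=3): no
  'bat' (len=3): no
  'rag' (len=3): no
  'fed' (len=3): no
  'bin' (len=3): no
Matching words: []
Total: 0

0


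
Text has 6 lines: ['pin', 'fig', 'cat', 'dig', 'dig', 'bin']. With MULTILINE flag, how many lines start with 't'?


With MULTILINE flag, ^ matches the start of each line.
Lines: ['pin', 'fig', 'cat', 'dig', 'dig', 'bin']
Checking which lines start with 't':
  Line 1: 'pin' -> no
  Line 2: 'fig' -> no
  Line 3: 'cat' -> no
  Line 4: 'dig' -> no
  Line 5: 'dig' -> no
  Line 6: 'bin' -> no
Matching lines: []
Count: 0

0


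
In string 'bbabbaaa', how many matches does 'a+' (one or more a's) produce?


Pattern 'a+' matches one or more consecutive a's.
String: 'bbabbaaa'
Scanning for runs of a:
  Match 1: 'a' (length 1)
  Match 2: 'aaa' (length 3)
Total matches: 2

2


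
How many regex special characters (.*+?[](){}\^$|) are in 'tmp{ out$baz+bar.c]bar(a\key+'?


Regex special characters are: . * + ? [ ] ( ) { } \ ^ $ |
Scanning 'tmp{ out$baz+bar.c]bar(a\key+':
  pos 3: '{' -> SPECIAL
  pos 8: '$' -> SPECIAL
  pos 12: '+' -> SPECIAL
  pos 16: '.' -> SPECIAL
  pos 18: ']' -> SPECIAL
  pos 22: '(' -> SPECIAL
  pos 24: '\' -> SPECIAL
  pos 28: '+' -> SPECIAL
Special chars found: ['{', '$', '+', '.', ']', '(', '\\', '+']
Total: 8

8


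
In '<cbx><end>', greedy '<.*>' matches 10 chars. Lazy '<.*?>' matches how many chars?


Greedy '<.*>' tries to match as MUCH as possible.
Lazy '<.*?>' tries to match as LITTLE as possible.

String: '<cbx><end>'
Greedy '<.*>' starts at first '<' and extends to the LAST '>': '<cbx><end>' (10 chars)
Lazy '<.*?>' starts at first '<' and stops at the FIRST '>': '<cbx>' (5 chars)

5


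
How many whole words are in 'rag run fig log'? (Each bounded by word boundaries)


Word boundaries (\b) mark the start/end of each word.
Text: 'rag run fig log'
Splitting by whitespace:
  Word 1: 'rag'
  Word 2: 'run'
  Word 3: 'fig'
  Word 4: 'log'
Total whole words: 4

4


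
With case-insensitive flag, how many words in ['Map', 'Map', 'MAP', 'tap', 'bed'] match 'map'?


Case-insensitive matching: compare each word's lowercase form to 'map'.
  'Map' -> lower='map' -> MATCH
  'Map' -> lower='map' -> MATCH
  'MAP' -> lower='map' -> MATCH
  'tap' -> lower='tap' -> no
  'bed' -> lower='bed' -> no
Matches: ['Map', 'Map', 'MAP']
Count: 3

3


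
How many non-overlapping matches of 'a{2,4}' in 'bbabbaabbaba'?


Pattern 'a{2,4}' matches between 2 and 4 consecutive a's (greedy).
String: 'bbabbaabbaba'
Finding runs of a's and applying greedy matching:
  Run at pos 2: 'a' (length 1)
  Run at pos 5: 'aa' (length 2)
  Run at pos 9: 'a' (length 1)
  Run at pos 11: 'a' (length 1)
Matches: ['aa']
Count: 1

1


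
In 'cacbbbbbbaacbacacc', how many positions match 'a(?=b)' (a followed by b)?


Lookahead 'a(?=b)' matches 'a' only when followed by 'b'.
String: 'cacbbbbbbaacbacacc'
Checking each position where char is 'a':
  pos 1: 'a' -> no (next='c')
  pos 9: 'a' -> no (next='a')
  pos 10: 'a' -> no (next='c')
  pos 13: 'a' -> no (next='c')
  pos 15: 'a' -> no (next='c')
Matching positions: []
Count: 0

0


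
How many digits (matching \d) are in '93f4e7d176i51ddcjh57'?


\d matches any digit 0-9.
Scanning '93f4e7d176i51ddcjh57':
  pos 0: '9' -> DIGIT
  pos 1: '3' -> DIGIT
  pos 3: '4' -> DIGIT
  pos 5: '7' -> DIGIT
  pos 7: '1' -> DIGIT
  pos 8: '7' -> DIGIT
  pos 9: '6' -> DIGIT
  pos 11: '5' -> DIGIT
  pos 12: '1' -> DIGIT
  pos 18: '5' -> DIGIT
  pos 19: '7' -> DIGIT
Digits found: ['9', '3', '4', '7', '1', '7', '6', '5', '1', '5', '7']
Total: 11

11


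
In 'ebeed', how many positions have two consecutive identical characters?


Looking for consecutive identical characters in 'ebeed':
  pos 0-1: 'e' vs 'b' -> different
  pos 1-2: 'b' vs 'e' -> different
  pos 2-3: 'e' vs 'e' -> MATCH ('ee')
  pos 3-4: 'e' vs 'd' -> different
Consecutive identical pairs: ['ee']
Count: 1

1


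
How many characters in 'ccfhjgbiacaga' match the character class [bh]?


Character class [bh] matches any of: {b, h}
Scanning string 'ccfhjgbiacaga' character by character:
  pos 0: 'c' -> no
  pos 1: 'c' -> no
  pos 2: 'f' -> no
  pos 3: 'h' -> MATCH
  pos 4: 'j' -> no
  pos 5: 'g' -> no
  pos 6: 'b' -> MATCH
  pos 7: 'i' -> no
  pos 8: 'a' -> no
  pos 9: 'c' -> no
  pos 10: 'a' -> no
  pos 11: 'g' -> no
  pos 12: 'a' -> no
Total matches: 2

2


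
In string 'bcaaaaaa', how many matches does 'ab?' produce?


Pattern 'ab?' matches 'a' optionally followed by 'b'.
String: 'bcaaaaaa'
Scanning left to right for 'a' then checking next char:
  Match 1: 'a' (a not followed by b)
  Match 2: 'a' (a not followed by b)
  Match 3: 'a' (a not followed by b)
  Match 4: 'a' (a not followed by b)
  Match 5: 'a' (a not followed by b)
  Match 6: 'a' (a not followed by b)
Total matches: 6

6


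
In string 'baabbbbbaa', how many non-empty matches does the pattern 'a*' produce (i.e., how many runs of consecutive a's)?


Pattern 'a*' matches zero or more a's. We want non-empty runs of consecutive a's.
String: 'baabbbbbaa'
Walking through the string to find runs of a's:
  Run 1: positions 1-2 -> 'aa'
  Run 2: positions 8-9 -> 'aa'
Non-empty runs found: ['aa', 'aa']
Count: 2

2


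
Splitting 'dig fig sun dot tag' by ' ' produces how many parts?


Splitting by ' ' breaks the string at each occurrence of the separator.
Text: 'dig fig sun dot tag'
Parts after split:
  Part 1: 'dig'
  Part 2: 'fig'
  Part 3: 'sun'
  Part 4: 'dot'
  Part 5: 'tag'
Total parts: 5

5


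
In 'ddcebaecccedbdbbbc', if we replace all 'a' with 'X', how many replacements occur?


re.sub('a', 'X', text) replaces every occurrence of 'a' with 'X'.
Text: 'ddcebaecccedbdbbbc'
Scanning for 'a':
  pos 5: 'a' -> replacement #1
Total replacements: 1

1


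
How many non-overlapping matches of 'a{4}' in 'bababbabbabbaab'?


Pattern 'a{4}' matches exactly 4 consecutive a's (greedy, non-overlapping).
String: 'bababbabbabbaab'
Scanning for runs of a's:
  Run at pos 1: 'a' (length 1) -> 0 match(es)
  Run at pos 3: 'a' (length 1) -> 0 match(es)
  Run at pos 6: 'a' (length 1) -> 0 match(es)
  Run at pos 9: 'a' (length 1) -> 0 match(es)
  Run at pos 12: 'aa' (length 2) -> 0 match(es)
Matches found: []
Total: 0

0


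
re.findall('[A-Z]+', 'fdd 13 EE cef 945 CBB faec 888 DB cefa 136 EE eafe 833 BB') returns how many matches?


Pattern '[A-Z]+' finds one or more uppercase letters.
Text: 'fdd 13 EE cef 945 CBB faec 888 DB cefa 136 EE eafe 833 BB'
Scanning for matches:
  Match 1: 'EE'
  Match 2: 'CBB'
  Match 3: 'DB'
  Match 4: 'EE'
  Match 5: 'BB'
Total matches: 5

5


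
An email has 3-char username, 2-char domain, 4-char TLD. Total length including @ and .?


An email address has format: username@domain.tld
Username length: 3
'@' character: 1
Domain length: 2
'.' character: 1
TLD length: 4
Total = 3 + 1 + 2 + 1 + 4 = 11

11


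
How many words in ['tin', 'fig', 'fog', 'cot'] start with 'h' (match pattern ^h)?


Pattern ^h anchors to start of word. Check which words begin with 'h':
  'tin' -> no
  'fig' -> no
  'fog' -> no
  'cot' -> no
Matching words: []
Count: 0

0


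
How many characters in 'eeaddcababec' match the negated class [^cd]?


Negated class [^cd] matches any char NOT in {c, d}
Scanning 'eeaddcababec':
  pos 0: 'e' -> MATCH
  pos 1: 'e' -> MATCH
  pos 2: 'a' -> MATCH
  pos 3: 'd' -> no (excluded)
  pos 4: 'd' -> no (excluded)
  pos 5: 'c' -> no (excluded)
  pos 6: 'a' -> MATCH
  pos 7: 'b' -> MATCH
  pos 8: 'a' -> MATCH
  pos 9: 'b' -> MATCH
  pos 10: 'e' -> MATCH
  pos 11: 'c' -> no (excluded)
Total matches: 8

8


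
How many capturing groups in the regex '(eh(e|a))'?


To count capturing groups, count each '(' that starts a group.
Pattern: '(eh(e|a))'
Walking through the pattern:
  Position 0: '(' -> group #1
  Position 3: '(' -> group #2
Total capturing groups: 2

2


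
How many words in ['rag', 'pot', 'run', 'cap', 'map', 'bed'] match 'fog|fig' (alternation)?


Alternation 'fog|fig' matches either 'fog' or 'fig'.
Checking each word:
  'rag' -> no
  'pot' -> no
  'run' -> no
  'cap' -> no
  'map' -> no
  'bed' -> no
Matches: []
Count: 0

0


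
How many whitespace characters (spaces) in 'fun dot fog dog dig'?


\s matches whitespace characters (spaces, tabs, etc.).
Text: 'fun dot fog dog dig'
This text has 5 words separated by spaces.
Number of spaces = number of words - 1 = 5 - 1 = 4

4


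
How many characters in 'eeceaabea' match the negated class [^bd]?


Negated class [^bd] matches any char NOT in {b, d}
Scanning 'eeceaabea':
  pos 0: 'e' -> MATCH
  pos 1: 'e' -> MATCH
  pos 2: 'c' -> MATCH
  pos 3: 'e' -> MATCH
  pos 4: 'a' -> MATCH
  pos 5: 'a' -> MATCH
  pos 6: 'b' -> no (excluded)
  pos 7: 'e' -> MATCH
  pos 8: 'a' -> MATCH
Total matches: 8

8


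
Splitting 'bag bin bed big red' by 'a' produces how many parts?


Splitting by 'a' breaks the string at each occurrence of the separator.
Text: 'bag bin bed big red'
Parts after split:
  Part 1: 'b'
  Part 2: 'g bin bed big red'
Total parts: 2

2


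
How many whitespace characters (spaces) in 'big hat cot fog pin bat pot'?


\s matches whitespace characters (spaces, tabs, etc.).
Text: 'big hat cot fog pin bat pot'
This text has 7 words separated by spaces.
Number of spaces = number of words - 1 = 7 - 1 = 6

6


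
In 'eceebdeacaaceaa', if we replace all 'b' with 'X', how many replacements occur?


re.sub('b', 'X', text) replaces every occurrence of 'b' with 'X'.
Text: 'eceebdeacaaceaa'
Scanning for 'b':
  pos 4: 'b' -> replacement #1
Total replacements: 1

1


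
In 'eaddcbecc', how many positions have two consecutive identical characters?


Looking for consecutive identical characters in 'eaddcbecc':
  pos 0-1: 'e' vs 'a' -> different
  pos 1-2: 'a' vs 'd' -> different
  pos 2-3: 'd' vs 'd' -> MATCH ('dd')
  pos 3-4: 'd' vs 'c' -> different
  pos 4-5: 'c' vs 'b' -> different
  pos 5-6: 'b' vs 'e' -> different
  pos 6-7: 'e' vs 'c' -> different
  pos 7-8: 'c' vs 'c' -> MATCH ('cc')
Consecutive identical pairs: ['dd', 'cc']
Count: 2

2


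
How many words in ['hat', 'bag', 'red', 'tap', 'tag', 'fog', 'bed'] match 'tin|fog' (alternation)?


Alternation 'tin|fog' matches either 'tin' or 'fog'.
Checking each word:
  'hat' -> no
  'bag' -> no
  'red' -> no
  'tap' -> no
  'tag' -> no
  'fog' -> MATCH
  'bed' -> no
Matches: ['fog']
Count: 1

1


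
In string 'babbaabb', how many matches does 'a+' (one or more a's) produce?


Pattern 'a+' matches one or more consecutive a's.
String: 'babbaabb'
Scanning for runs of a:
  Match 1: 'a' (length 1)
  Match 2: 'aa' (length 2)
Total matches: 2

2


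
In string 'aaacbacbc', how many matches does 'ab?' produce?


Pattern 'ab?' matches 'a' optionally followed by 'b'.
String: 'aaacbacbc'
Scanning left to right for 'a' then checking next char:
  Match 1: 'a' (a not followed by b)
  Match 2: 'a' (a not followed by b)
  Match 3: 'a' (a not followed by b)
  Match 4: 'a' (a not followed by b)
Total matches: 4

4


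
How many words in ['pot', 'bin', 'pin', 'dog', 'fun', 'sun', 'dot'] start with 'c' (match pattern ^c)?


Pattern ^c anchors to start of word. Check which words begin with 'c':
  'pot' -> no
  'bin' -> no
  'pin' -> no
  'dog' -> no
  'fun' -> no
  'sun' -> no
  'dot' -> no
Matching words: []
Count: 0

0


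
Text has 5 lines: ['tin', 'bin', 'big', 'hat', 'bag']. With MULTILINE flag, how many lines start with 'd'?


With MULTILINE flag, ^ matches the start of each line.
Lines: ['tin', 'bin', 'big', 'hat', 'bag']
Checking which lines start with 'd':
  Line 1: 'tin' -> no
  Line 2: 'bin' -> no
  Line 3: 'big' -> no
  Line 4: 'hat' -> no
  Line 5: 'bag' -> no
Matching lines: []
Count: 0

0


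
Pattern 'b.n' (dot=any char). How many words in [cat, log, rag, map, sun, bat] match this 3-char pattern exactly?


Pattern 'b.n' means: starts with 'b', any single char, ends with 'n'.
Checking each word (must be exactly 3 chars):
  'cat' (len=3): no
  'log' (len=3): no
  'rag' (len=3): no
  'map' (len=3): no
  'sun' (len=3): no
  'bat' (len=3): no
Matching words: []
Total: 0

0


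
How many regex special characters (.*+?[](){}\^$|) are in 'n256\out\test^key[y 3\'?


Regex special characters are: . * + ? [ ] ( ) { } \ ^ $ |
Scanning 'n256\out\test^key[y 3\':
  pos 4: '\' -> SPECIAL
  pos 8: '\' -> SPECIAL
  pos 13: '^' -> SPECIAL
  pos 17: '[' -> SPECIAL
  pos 21: '\' -> SPECIAL
Special chars found: ['\\', '\\', '^', '[', '\\']
Total: 5

5


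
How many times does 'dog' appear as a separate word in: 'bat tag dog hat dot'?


Scanning each word for exact match 'dog':
  Word 1: 'bat' -> no
  Word 2: 'tag' -> no
  Word 3: 'dog' -> MATCH
  Word 4: 'hat' -> no
  Word 5: 'dot' -> no
Total matches: 1

1


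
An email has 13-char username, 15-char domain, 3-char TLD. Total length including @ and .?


An email address has format: username@domain.tld
Username length: 13
'@' character: 1
Domain length: 15
'.' character: 1
TLD length: 3
Total = 13 + 1 + 15 + 1 + 3 = 33

33


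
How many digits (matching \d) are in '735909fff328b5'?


\d matches any digit 0-9.
Scanning '735909fff328b5':
  pos 0: '7' -> DIGIT
  pos 1: '3' -> DIGIT
  pos 2: '5' -> DIGIT
  pos 3: '9' -> DIGIT
  pos 4: '0' -> DIGIT
  pos 5: '9' -> DIGIT
  pos 9: '3' -> DIGIT
  pos 10: '2' -> DIGIT
  pos 11: '8' -> DIGIT
  pos 13: '5' -> DIGIT
Digits found: ['7', '3', '5', '9', '0', '9', '3', '2', '8', '5']
Total: 10

10


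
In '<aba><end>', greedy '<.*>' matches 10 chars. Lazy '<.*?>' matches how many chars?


Greedy '<.*>' tries to match as MUCH as possible.
Lazy '<.*?>' tries to match as LITTLE as possible.

String: '<aba><end>'
Greedy '<.*>' starts at first '<' and extends to the LAST '>': '<aba><end>' (10 chars)
Lazy '<.*?>' starts at first '<' and stops at the FIRST '>': '<aba>' (5 chars)

5


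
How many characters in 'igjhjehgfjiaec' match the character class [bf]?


Character class [bf] matches any of: {b, f}
Scanning string 'igjhjehgfjiaec' character by character:
  pos 0: 'i' -> no
  pos 1: 'g' -> no
  pos 2: 'j' -> no
  pos 3: 'h' -> no
  pos 4: 'j' -> no
  pos 5: 'e' -> no
  pos 6: 'h' -> no
  pos 7: 'g' -> no
  pos 8: 'f' -> MATCH
  pos 9: 'j' -> no
  pos 10: 'i' -> no
  pos 11: 'a' -> no
  pos 12: 'e' -> no
  pos 13: 'c' -> no
Total matches: 1

1


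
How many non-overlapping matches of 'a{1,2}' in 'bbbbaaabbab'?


Pattern 'a{1,2}' matches between 1 and 2 consecutive a's (greedy).
String: 'bbbbaaabbab'
Finding runs of a's and applying greedy matching:
  Run at pos 4: 'aaa' (length 3)
  Run at pos 9: 'a' (length 1)
Matches: ['aa', 'a', 'a']
Count: 3

3


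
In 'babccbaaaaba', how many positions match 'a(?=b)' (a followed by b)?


Lookahead 'a(?=b)' matches 'a' only when followed by 'b'.
String: 'babccbaaaaba'
Checking each position where char is 'a':
  pos 1: 'a' -> MATCH (next='b')
  pos 6: 'a' -> no (next='a')
  pos 7: 'a' -> no (next='a')
  pos 8: 'a' -> no (next='a')
  pos 9: 'a' -> MATCH (next='b')
Matching positions: [1, 9]
Count: 2

2


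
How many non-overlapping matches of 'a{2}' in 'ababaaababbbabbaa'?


Pattern 'a{2}' matches exactly 2 consecutive a's (greedy, non-overlapping).
String: 'ababaaababbbabbaa'
Scanning for runs of a's:
  Run at pos 0: 'a' (length 1) -> 0 match(es)
  Run at pos 2: 'a' (length 1) -> 0 match(es)
  Run at pos 4: 'aaa' (length 3) -> 1 match(es)
  Run at pos 8: 'a' (length 1) -> 0 match(es)
  Run at pos 12: 'a' (length 1) -> 0 match(es)
  Run at pos 15: 'aa' (length 2) -> 1 match(es)
Matches found: ['aa', 'aa']
Total: 2

2


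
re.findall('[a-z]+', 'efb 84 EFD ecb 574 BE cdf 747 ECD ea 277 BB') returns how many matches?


Pattern '[a-z]+' finds one or more lowercase letters.
Text: 'efb 84 EFD ecb 574 BE cdf 747 ECD ea 277 BB'
Scanning for matches:
  Match 1: 'efb'
  Match 2: 'ecb'
  Match 3: 'cdf'
  Match 4: 'ea'
Total matches: 4

4


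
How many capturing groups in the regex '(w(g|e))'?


To count capturing groups, count each '(' that starts a group.
Pattern: '(w(g|e))'
Walking through the pattern:
  Position 0: '(' -> group #1
  Position 2: '(' -> group #2
Total capturing groups: 2

2


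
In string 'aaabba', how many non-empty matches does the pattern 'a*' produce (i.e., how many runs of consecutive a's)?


Pattern 'a*' matches zero or more a's. We want non-empty runs of consecutive a's.
String: 'aaabba'
Walking through the string to find runs of a's:
  Run 1: positions 0-2 -> 'aaa'
  Run 2: positions 5-5 -> 'a'
Non-empty runs found: ['aaa', 'a']
Count: 2

2


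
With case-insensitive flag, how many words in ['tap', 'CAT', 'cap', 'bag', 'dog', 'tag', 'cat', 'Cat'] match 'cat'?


Case-insensitive matching: compare each word's lowercase form to 'cat'.
  'tap' -> lower='tap' -> no
  'CAT' -> lower='cat' -> MATCH
  'cap' -> lower='cap' -> no
  'bag' -> lower='bag' -> no
  'dog' -> lower='dog' -> no
  'tag' -> lower='tag' -> no
  'cat' -> lower='cat' -> MATCH
  'Cat' -> lower='cat' -> MATCH
Matches: ['CAT', 'cat', 'Cat']
Count: 3

3


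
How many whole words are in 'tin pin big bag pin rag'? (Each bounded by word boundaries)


Word boundaries (\b) mark the start/end of each word.
Text: 'tin pin big bag pin rag'
Splitting by whitespace:
  Word 1: 'tin'
  Word 2: 'pin'
  Word 3: 'big'
  Word 4: 'bag'
  Word 5: 'pin'
  Word 6: 'rag'
Total whole words: 6

6


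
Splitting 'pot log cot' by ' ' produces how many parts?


Splitting by ' ' breaks the string at each occurrence of the separator.
Text: 'pot log cot'
Parts after split:
  Part 1: 'pot'
  Part 2: 'log'
  Part 3: 'cot'
Total parts: 3

3


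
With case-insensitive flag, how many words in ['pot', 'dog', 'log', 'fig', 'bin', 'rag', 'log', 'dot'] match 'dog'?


Case-insensitive matching: compare each word's lowercase form to 'dog'.
  'pot' -> lower='pot' -> no
  'dog' -> lower='dog' -> MATCH
  'log' -> lower='log' -> no
  'fig' -> lower='fig' -> no
  'bin' -> lower='bin' -> no
  'rag' -> lower='rag' -> no
  'log' -> lower='log' -> no
  'dot' -> lower='dot' -> no
Matches: ['dog']
Count: 1

1


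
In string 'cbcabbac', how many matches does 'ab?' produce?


Pattern 'ab?' matches 'a' optionally followed by 'b'.
String: 'cbcabbac'
Scanning left to right for 'a' then checking next char:
  Match 1: 'ab' (a followed by b)
  Match 2: 'a' (a not followed by b)
Total matches: 2

2


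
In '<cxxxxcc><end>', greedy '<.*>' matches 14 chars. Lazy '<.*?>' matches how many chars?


Greedy '<.*>' tries to match as MUCH as possible.
Lazy '<.*?>' tries to match as LITTLE as possible.

String: '<cxxxxcc><end>'
Greedy '<.*>' starts at first '<' and extends to the LAST '>': '<cxxxxcc><end>' (14 chars)
Lazy '<.*?>' starts at first '<' and stops at the FIRST '>': '<cxxxxcc>' (9 chars)

9


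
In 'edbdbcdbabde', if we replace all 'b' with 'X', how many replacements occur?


re.sub('b', 'X', text) replaces every occurrence of 'b' with 'X'.
Text: 'edbdbcdbabde'
Scanning for 'b':
  pos 2: 'b' -> replacement #1
  pos 4: 'b' -> replacement #2
  pos 7: 'b' -> replacement #3
  pos 9: 'b' -> replacement #4
Total replacements: 4

4


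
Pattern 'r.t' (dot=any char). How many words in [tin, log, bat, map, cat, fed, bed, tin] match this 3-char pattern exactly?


Pattern 'r.t' means: starts with 'r', any single char, ends with 't'.
Checking each word (must be exactly 3 chars):
  'tin' (len=3): no
  'log' (len=3): no
  'bat' (len=3): no
  'map' (len=3): no
  'cat' (len=3): no
  'fed' (len=3): no
  'bed' (len=3): no
  'tin' (len=3): no
Matching words: []
Total: 0

0


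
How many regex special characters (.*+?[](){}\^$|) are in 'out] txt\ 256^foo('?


Regex special characters are: . * + ? [ ] ( ) { } \ ^ $ |
Scanning 'out] txt\ 256^foo(':
  pos 3: ']' -> SPECIAL
  pos 8: '\' -> SPECIAL
  pos 13: '^' -> SPECIAL
  pos 17: '(' -> SPECIAL
Special chars found: [']', '\\', '^', '(']
Total: 4

4


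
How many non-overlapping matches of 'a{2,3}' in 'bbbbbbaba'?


Pattern 'a{2,3}' matches between 2 and 3 consecutive a's (greedy).
String: 'bbbbbbaba'
Finding runs of a's and applying greedy matching:
  Run at pos 6: 'a' (length 1)
  Run at pos 8: 'a' (length 1)
Matches: []
Count: 0

0
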